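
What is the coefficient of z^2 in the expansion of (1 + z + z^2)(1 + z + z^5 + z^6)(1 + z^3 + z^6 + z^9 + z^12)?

2

(1 + z + z^2) has coefficients 1,1,1 for degrees 0…2.
(1 + z + z^5 + z^6) has coefficients 1,1,0 for degrees 0…2.
Finally multiplying by (1 + z^3 + z^6 + z^9 + z^12), the product of all factors after the first has coefficients 1,1,0 for degrees 0…2.
[z^2] = 1·0 + 1·1 + 1·1 = 2.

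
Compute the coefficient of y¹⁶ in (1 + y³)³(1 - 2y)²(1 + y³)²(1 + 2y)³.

82

(1 + y³)³ has coefficients 1,0,0,3,0,0,3,0,0,1 for degrees 0…9.
(1 - 2y)² has coefficients 1,-4,4,0,0,0,0,0,0,0,0,0,0,0,0,0,0 for degrees 0…16.
Multiplying by (1 + y³)² gives running coefficients 1,-4,4,2,-8,8,1,-4,4,0,0,0,0,0,0,0,0 for degrees 0…16.
Finally multiplying by (1 + 2y)³, the product of all factors after the first has coefficients 1,2,-8,-14,20,16,-31,34,56,-16,16,32,0,0,0,0,0 for degrees 0…16.
[y¹⁶] = 1·0 + 3·0 + 3·16 + 1·34 = 82.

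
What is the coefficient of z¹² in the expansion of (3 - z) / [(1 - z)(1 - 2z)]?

20478

The denominator gives the recurrence a_n = 3a_(n−1) − 2a_(n−2) for n ≥ 2; the numerator fixes a_0 = 3, a_1 = 8.
Iterating: 3, 8, 18, 38, 78, 158, 318, 638, 1278, 2558, 5118, 10238, 20478, so a_12 = 20478.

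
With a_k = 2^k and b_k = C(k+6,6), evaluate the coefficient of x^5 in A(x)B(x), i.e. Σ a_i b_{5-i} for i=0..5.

1586

The convolution is the x^5 coefficient of A(x)B(x).
Σ = 1·462 + 2·210 + 4·84 + 8·28 + 16·7 + 32·1 = 1586.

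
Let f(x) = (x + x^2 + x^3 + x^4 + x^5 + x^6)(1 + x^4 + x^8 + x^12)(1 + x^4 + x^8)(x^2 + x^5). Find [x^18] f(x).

9

(x + x^2 + x^3 + x^4 + x^5 + x^6) has coefficients 0,1,1,1,1,1,1 for degrees 0…6.
(1 + x^4 + x^8 + x^12) has coefficients 1,0,0,0,1,0,0,0,1,0,0,0,1,0,0,0,0,0,0 for degrees 0…18.
Multiplying by (1 + x^4 + x^8) gives running coefficients 1,0,0,0,2,0,0,0,3,0,0,0,3,0,0,0,2,0,0 for degrees 0…18.
Finally multiplying by (x^2 + x^5), the product of all factors after the first has coefficients 0,0,1,0,0,1,2,0,0,2,3,0,0,3,3,0,0,3,2 for degrees 0…18.
[x^18] = 1·3 + 1·0 + 1·0 + 1·3 + 1·3 + 1·0 = 9.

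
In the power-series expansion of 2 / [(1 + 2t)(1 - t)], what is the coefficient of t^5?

-42

The denominator gives the recurrence a_n = −a_(n−1) + 2a_(n−2) for n ≥ 2; the numerator fixes a_0 = 2, a_1 = -2.
Iterating: 2, -2, 6, -10, 22, -42, so a_5 = -42.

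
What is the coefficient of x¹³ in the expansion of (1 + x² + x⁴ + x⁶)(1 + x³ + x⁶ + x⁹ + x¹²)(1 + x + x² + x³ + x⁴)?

(1 + x² + x⁴ + x⁶) has coefficients 1,0,1,0,1,0,1 for degrees 0…6.
(1 + x³ + x⁶ + x⁹ + x¹²) has coefficients 1,0,0,1,0,0,1,0,0,1,0,0,1,0 for degrees 0…13.
Finally multiplying by (1 + x + x² + x³ + x⁴), the product of all factors after the first has coefficients 1,1,1,2,2,1,2,2,1,2,2,1,2,2 for degrees 0…13.
[x¹³] = 1·2 + 1·1 + 1·2 + 1·2 = 7.

7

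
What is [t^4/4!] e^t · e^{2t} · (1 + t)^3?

The EGF product rule gives c_4 = Σ_{k_1+k_2+k_3=4} C(4; k_1,k_2,k_3) · ∏ g_i(k_i), where e^t gives (1)^k; e^{2t} gives (2)^k; (1+t)^3 gives the falling factorial (3)_k.
g_1(k) for k = 0…4: 1, 1, 1, 1, 1.
g_2(k) for k = 0…4: 1, 2, 4, 8, 16.
g_3(k) for k = 0…4: 1, 3, 6, 6, 0.
First combine the last two factors: h(k) = Σ_j C(k,j)·g_2(j)·g_3(k−j) for k = 0…4: 1, 5, 22, 86, 304.
c_4 = Σ_k C(4,k)·g_1(k)·h(4−k) = 1·1·304 + 4·1·86 + 6·1·22 + 4·1·5 + 1·1·1 = 304 + 344 + 132 + 20 + 1 = 801.

801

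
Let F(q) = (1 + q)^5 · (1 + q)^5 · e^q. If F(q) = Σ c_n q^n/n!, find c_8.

12975561

The EGF product rule gives c_8 = Σ_{k_1+k_2+k_3=8} C(8; k_1,k_2,k_3) · ∏ g_i(k_i), where (1+q)^5 gives the falling factorial (5)_k; (1+q)^5 gives the falling factorial (5)_k; e^q gives (1)^k.
g_1(k) for k = 0…8: 1, 5, 20, 60, 120, 120, 0, 0, 0.
g_2(k) for k = 0…8: 1, 5, 20, 60, 120, 120, 0, 0, 0.
g_3(k) for k = 0…8: 1, 1, 1, 1, 1, 1, 1, 1, 1.
First combine the last two factors: h(k) = Σ_j C(k,j)·g_2(j)·g_3(k−j) for k = 0…8: 1, 6, 31, 136, 501, 1546, 4051, 9276, 19081.
c_8 = Σ_k C(8,k)·g_1(k)·h(8−k) = 1·1·19081 + 8·5·9276 + 28·20·4051 + 56·60·1546 + 70·120·501 + 56·120·136 = 19081 + 371040 + 2268560 + 5194560 + 4208400 + 913920 = 12975561.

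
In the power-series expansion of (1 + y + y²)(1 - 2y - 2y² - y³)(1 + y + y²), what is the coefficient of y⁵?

(1 + y + y²) has coefficients 1,1,1 for degrees 0…2.
(1 - 2y - 2y² - y³) has coefficients 1,-2,-2,-1,0,0 for degrees 0…5.
Finally multiplying by (1 + y + y²), the product of all factors after the first has coefficients 1,-1,-3,-5,-3,-1 for degrees 0…5.
[y⁵] = 1·(-1) + 1·(-3) + 1·(-5) = -9.

-9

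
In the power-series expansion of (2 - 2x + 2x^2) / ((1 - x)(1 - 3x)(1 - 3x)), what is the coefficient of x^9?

The denominator gives the recurrence a_n = 7a_(n−1) − 15a_(n−2) + 9a_(n−3) for n ≥ 3; the numerator fixes a_0 = 2, a_1 = 12, a_2 = 56.
Iterating: 2, 12, 56, 230, 878, 3200, 11300, 39002, 132314, 442868, so a_9 = 442868.

442868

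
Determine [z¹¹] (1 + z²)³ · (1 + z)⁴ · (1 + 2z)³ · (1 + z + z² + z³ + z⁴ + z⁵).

2544

(1 + z²)³ has coefficients 1,0,3,0,3,0,1 for degrees 0…6.
(1 + z)⁴ has coefficients 1,4,6,4,1,0,0,0,0,0,0,0 for degrees 0…11.
Multiplying by (1 + 2z)³ gives running coefficients 1,10,42,96,129,102,44,8,0,0,0,0 for degrees 0…11.
Finally multiplying by (1 + z + z² + z³ + z⁴ + z⁵), the product of all factors after the first has coefficients 1,11,53,149,278,380,423,421,379,283,154,52 for degrees 0…11.
[z¹¹] = 1·52 + 3·283 + 3·421 + 1·380 = 2544.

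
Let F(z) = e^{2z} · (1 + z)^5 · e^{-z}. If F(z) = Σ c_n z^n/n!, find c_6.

The EGF product rule gives c_6 = Σ_{k_1+k_2+k_3=6} C(6; k_1,k_2,k_3) · ∏ g_i(k_i), where e^{2z} gives (2)^k; (1+z)^5 gives the falling factorial (5)_k; e^{-z} gives (-1)^k.
g_1(k) for k = 0…6: 1, 2, 4, 8, 16, 32, 64.
g_2(k) for k = 0…6: 1, 5, 20, 60, 120, 120, 0.
g_3(k) for k = 0…6: 1, -1, 1, -1, 1, -1, 1.
First combine the last two factors: h(k) = Σ_j C(k,j)·g_2(j)·g_3(k−j) for k = 0…6: 1, 4, 11, 14, -19, -56, 151.
c_6 = Σ_k C(6,k)·g_1(k)·h(6−k) = 1·1·151 + 6·2·(-56) + 15·4·(-19) + 20·8·14 + 15·16·11 + 6·32·4 + 1·64·1 = 151 − 672 − 1140 + 2240 + 2640 + 768 + 64 = 4051.

4051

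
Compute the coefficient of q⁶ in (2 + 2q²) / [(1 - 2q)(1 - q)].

The denominator gives the recurrence a_n = 3a_(n−1) − 2a_(n−2) for n ≥ 3; the numerator fixes a_0 = 2, a_1 = 6, a_2 = 16.
Iterating: 2, 6, 16, 36, 76, 156, 316, so a_6 = 316.

316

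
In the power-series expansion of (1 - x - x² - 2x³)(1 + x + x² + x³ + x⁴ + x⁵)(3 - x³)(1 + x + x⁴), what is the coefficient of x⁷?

(1 - x - x² - 2x³) has coefficients 1,-1,-1,-2 for degrees 0…3.
(1 + x + x² + x³ + x⁴ + x⁵) has coefficients 1,1,1,1,1,1,0,0 for degrees 0…7.
Multiplying by (3 - x³) gives running coefficients 3,3,3,2,2,2,-1,-1 for degrees 0…7.
Finally multiplying by (1 + x + x⁴), the product of all factors after the first has coefficients 3,6,6,5,7,7,4,0 for degrees 0…7.
[x⁷] = 1·0 − 1·4 − 1·7 − 2·7 = -25.

-25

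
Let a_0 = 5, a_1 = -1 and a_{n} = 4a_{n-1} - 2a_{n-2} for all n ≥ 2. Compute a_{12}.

The ordinary generating function has denominator 1 - 4x + 2x^2.
Iterating the recurrence: a_0,…,a_{12} = 5, -1, -14, -54, -188, -644, -2200, -7512, -25648, -87568, -298976, -1020768, -3485120.

-3485120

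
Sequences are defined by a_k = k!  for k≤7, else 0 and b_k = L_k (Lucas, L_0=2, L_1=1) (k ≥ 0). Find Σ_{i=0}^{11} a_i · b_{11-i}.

46812

Write out a_i and b_{11-i} for i = 0,…,11 and sum the products.
Σ = 1·199 + 1·123 + 2·76 + 6·47 + 24·29 + 120·18 + 720·11 + 5040·7 + 0·4 + 0·3 + 0·1 + 0·2 = 46812.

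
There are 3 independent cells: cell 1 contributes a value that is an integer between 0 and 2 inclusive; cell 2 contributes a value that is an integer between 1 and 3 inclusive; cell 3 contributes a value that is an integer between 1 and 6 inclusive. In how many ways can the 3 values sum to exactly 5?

8

The generating function for the choices is (1 + y + y^2)·(y + y^2 + y^3)·(y + y^2 + y^3 + y^4 + y^5 + y^6); the count is [y^5].
(1 + y + y^2) has coefficients 1,1,1 for degrees 0…2.
(y + y^2 + y^3) has coefficients 0,1,1,1,0,0 for degrees 0…5.
Finally multiplying by (y + y^2 + y^3 + y^4 + y^5 + y^6), the product of all factors after the first has coefficients 0,0,1,2,3,3 for degrees 0…5.
[y^5] = 1·3 + 1·3 + 1·2 = 8.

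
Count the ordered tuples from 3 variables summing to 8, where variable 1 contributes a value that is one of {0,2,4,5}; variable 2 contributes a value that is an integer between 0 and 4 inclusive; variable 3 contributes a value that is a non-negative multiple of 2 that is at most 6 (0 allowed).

10

The generating function for the choices is (1 + y^2 + y^4 + y^5)·(1 + y + y^2 + y^3 + y^4)·(1 + y^2 + y^4 + y^6); the count is [y^8].
(1 + y^2 + y^4 + y^5) has coefficients 1,0,1,0,1,1 for degrees 0…5.
(1 + y + y^2 + y^3 + y^4) has coefficients 1,1,1,1,1,0,0,0,0 for degrees 0…8.
Finally multiplying by (1 + y^2 + y^4 + y^6), the product of all factors after the first has coefficients 1,1,2,2,3,2,3,2,2 for degrees 0…8.
[y^8] = 1·2 + 1·3 + 1·3 + 1·2 = 10.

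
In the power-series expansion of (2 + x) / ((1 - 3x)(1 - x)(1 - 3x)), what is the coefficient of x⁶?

The denominator gives the recurrence a_n = 7a_(n−1) − 15a_(n−2) + 9a_(n−3) for n ≥ 3; the numerator fixes a_0 = 2, a_1 = 15, a_2 = 75.
Iterating: 2, 15, 75, 318, 1236, 4557, 16221, so a_6 = 16221.

16221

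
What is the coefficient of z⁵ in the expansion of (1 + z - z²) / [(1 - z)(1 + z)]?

1

The denominator gives the recurrence a_n = a_(n−2) for n ≥ 3; the numerator fixes a_0 = 1, a_1 = 1, a_2 = 0.
Iterating: 1, 1, 0, 1, 0, 1, so a_5 = 1.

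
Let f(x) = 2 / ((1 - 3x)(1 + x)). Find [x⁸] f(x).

9842

Partial fractions give a closed form: a_n = (3/2)·3^n + (1/2)·(-1)^n.
At n = 8: a_8 = 9842.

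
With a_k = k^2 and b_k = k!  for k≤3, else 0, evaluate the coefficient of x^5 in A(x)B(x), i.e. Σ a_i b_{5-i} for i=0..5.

83

This is [x^5] in the product of the two ordinary generating functions.
Σ = 0·0 + 1·0 + 4·6 + 9·2 + 16·1 + 25·1 = 83.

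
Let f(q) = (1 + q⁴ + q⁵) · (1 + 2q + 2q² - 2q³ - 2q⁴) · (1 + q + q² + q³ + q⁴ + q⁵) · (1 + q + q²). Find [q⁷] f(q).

19

(1 + q⁴ + q⁵) has coefficients 1,0,0,0,1,1 for degrees 0…5.
(1 + 2q + 2q² - 2q³ - 2q⁴) has coefficients 1,2,2,-2,-2,0,0,0 for degrees 0…7.
Multiplying by (1 + q + q² + q³ + q⁴ + q⁵) gives running coefficients 1,3,5,3,1,1,0,-2 for degrees 0…7.
Finally multiplying by (1 + q + q²), the product of all factors after the first has coefficients 1,4,9,11,9,5,2,-1 for degrees 0…7.
[q⁷] = 1·(-1) + 1·11 + 1·9 = 19.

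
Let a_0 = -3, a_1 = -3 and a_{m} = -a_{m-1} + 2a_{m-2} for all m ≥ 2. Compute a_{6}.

The ordinary generating function has denominator 1 + x - 2x^2.
Iterating the recurrence: a_0,…,a_{6} = -3, -3, -3, -3, -3, -3, -3.

-3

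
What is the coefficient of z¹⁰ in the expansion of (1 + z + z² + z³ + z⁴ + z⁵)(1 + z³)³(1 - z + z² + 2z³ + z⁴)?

24

(1 + z + z² + z³ + z⁴ + z⁵) has coefficients 1,1,1,1,1,1 for degrees 0…5.
(1 + z³)³ has coefficients 1,0,0,3,0,0,3,0,0,1,0 for degrees 0…10.
Finally multiplying by (1 - z + z² + 2z³ + z⁴), the product of all factors after the first has coefficients 1,-1,1,5,-2,3,9,0,3,7,2 for degrees 0…10.
[z¹⁰] = 1·2 + 1·7 + 1·3 + 1·0 + 1·9 + 1·3 = 24.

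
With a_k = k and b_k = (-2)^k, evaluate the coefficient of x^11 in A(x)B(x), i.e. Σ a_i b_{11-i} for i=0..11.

This is [x^11] in the product of the two ordinary generating functions.
Σ = 0·(-2048) + 1·1024 + 2·(-512) + 3·256 + 4·(-128) + 5·64 + 6·(-32) + 7·16 + 8·(-8) + 9·4 + 10·(-2) + 11·1 = 459.

459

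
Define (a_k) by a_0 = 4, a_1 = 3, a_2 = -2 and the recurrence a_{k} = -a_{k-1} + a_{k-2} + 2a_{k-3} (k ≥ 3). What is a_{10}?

The ordinary generating function has denominator 1 + q - q^2 - 2q^3.
Iterating the recurrence: a_0,…,a_{10} = 4, 3, -2, 13, -9, 18, -1, 1, 34, -35, 71.

71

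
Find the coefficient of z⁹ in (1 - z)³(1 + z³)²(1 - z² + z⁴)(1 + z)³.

-14

(1 - z)³ has coefficients 1,-3,3,-1 for degrees 0…3.
(1 + z³)² has coefficients 1,0,0,2,0,0,1,0,0,0 for degrees 0…9.
Multiplying by (1 - z² + z⁴) gives running coefficients 1,0,-1,2,1,-2,1,2,-1,0 for degrees 0…9.
Finally multiplying by (1 + z)³, the product of all factors after the first has coefficients 1,3,2,0,4,6,0,0,6,4 for degrees 0…9.
[z⁹] = 1·4 − 3·6 + 3·0 − 1·0 = -14.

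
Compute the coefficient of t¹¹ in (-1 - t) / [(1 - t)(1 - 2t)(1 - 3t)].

-1050595

Partial fractions give a closed form: a_n = (-1)·1^n + (6)·2^n + (-6)·3^n.
At n = 11: a_11 = -1050595.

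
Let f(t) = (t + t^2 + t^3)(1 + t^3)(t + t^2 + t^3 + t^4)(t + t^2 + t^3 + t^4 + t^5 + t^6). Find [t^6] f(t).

10

(t + t^2 + t^3) has coefficients 0,1,1,1 for degrees 0…3.
(1 + t^3) has coefficients 1,0,0,1,0,0,0 for degrees 0…6.
Multiplying by (t + t^2 + t^3 + t^4) gives running coefficients 0,1,1,1,2,1,1 for degrees 0…6.
Finally multiplying by (t + t^2 + t^3 + t^4 + t^5 + t^6), the product of all factors after the first has coefficients 0,0,1,2,3,5,6 for degrees 0…6.
[t^6] = 1·5 + 1·3 + 1·2 = 10.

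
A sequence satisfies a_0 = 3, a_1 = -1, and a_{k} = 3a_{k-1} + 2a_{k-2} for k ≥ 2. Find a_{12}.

691707

The ordinary generating function has denominator 1 - 3t - 2t^2.
Iterating the recurrence: a_0,…,a_{12} = 3, -1, 3, 7, 27, 95, 339, 1207, 4299, 15311, 54531, 194215, 691707.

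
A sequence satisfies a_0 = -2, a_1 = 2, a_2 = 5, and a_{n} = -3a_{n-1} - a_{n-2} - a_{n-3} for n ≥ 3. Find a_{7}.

-801

The ordinary generating function has denominator 1 + 3x + x^2 + x^3.
Iterating the recurrence: a_0,…,a_{7} = -2, 2, 5, -15, 38, -104, 289, -801.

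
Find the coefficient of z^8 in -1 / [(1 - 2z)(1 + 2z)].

-256

Partial fractions give a closed form: a_n = (-1/2)·2^n + (-1/2)·(-2)^n.
At n = 8: a_8 = -256.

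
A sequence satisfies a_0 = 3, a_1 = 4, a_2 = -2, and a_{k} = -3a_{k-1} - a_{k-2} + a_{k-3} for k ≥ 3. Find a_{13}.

The ordinary generating function has denominator 1 + 3z + z^2 - z^3.
Iterating the recurrence: a_0,…,a_{13} = 3, 4, -2, 5, -9, 20, -46, 109, -261, 628, -1514, 3653, -8817, 21284.

21284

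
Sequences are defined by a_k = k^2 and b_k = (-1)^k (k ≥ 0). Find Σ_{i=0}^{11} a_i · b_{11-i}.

66

The convolution is the x^11 coefficient of A(x)B(x).
Σ = 0·(-1) + 1·1 + 4·(-1) + 9·1 + 16·(-1) + 25·1 + 36·(-1) + 49·1 + 64·(-1) + 81·1 + 100·(-1) + 121·1 = 66.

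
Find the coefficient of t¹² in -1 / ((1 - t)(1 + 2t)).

Partial fractions give a closed form: a_n = (-1/3)·1^n + (-2/3)·(-2)^n.
At n = 12: a_12 = -2731.

-2731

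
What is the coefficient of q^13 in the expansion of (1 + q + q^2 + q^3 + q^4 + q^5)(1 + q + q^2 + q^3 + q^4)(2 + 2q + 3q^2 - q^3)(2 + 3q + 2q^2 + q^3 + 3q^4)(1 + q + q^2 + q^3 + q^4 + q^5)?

(1 + q + q^2 + q^3 + q^4 + q^5) has coefficients 1,1,1,1,1,1 for degrees 0…5.
(1 + q + q^2 + q^3 + q^4) has coefficients 1,1,1,1,1,0,0,0,0,0,0,0,0,0 for degrees 0…13.
Multiplying by (2 + 2q + 3q^2 - q^3) gives running coefficients 2,4,7,6,6,4,2,-1,0,0,0,0,0,0 for degrees 0…13.
Multiplying by (2 + 3q + 2q^2 + q^3 + 3q^4) gives running coefficients 4,14,30,43,54,57,55,36,23,12,5,-3,0,0 for degrees 0…13.
Finally multiplying by (1 + q + q^2 + q^3 + q^4 + q^5), the product of all factors after the first has coefficients 4,18,48,91,145,202,253,275,268,237,188,128,73,37 for degrees 0…13.
[q^13] = 1·37 + 1·73 + 1·128 + 1·188 + 1·237 + 1·268 = 931.

931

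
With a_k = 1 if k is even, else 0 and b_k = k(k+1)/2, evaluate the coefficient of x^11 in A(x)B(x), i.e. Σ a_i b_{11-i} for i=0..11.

The convolution is the x^11 coefficient of A(x)B(x).
Σ = 1·66 + 0·55 + 1·45 + 0·36 + 1·28 + 0·21 + 1·15 + 0·10 + 1·6 + 0·3 + 1·1 + 0·0 = 161.

161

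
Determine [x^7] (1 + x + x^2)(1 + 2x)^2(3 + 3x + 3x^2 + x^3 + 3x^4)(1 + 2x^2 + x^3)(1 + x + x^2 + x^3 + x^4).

999

(1 + x + x^2) has coefficients 1,1,1 for degrees 0…2.
(1 + 2x)^2 has coefficients 1,4,4,0,0,0,0,0 for degrees 0…7.
Multiplying by (3 + 3x + 3x^2 + x^3 + 3x^4) gives running coefficients 3,15,27,25,19,16,12,0 for degrees 0…7.
Multiplying by (1 + 2x^2 + x^3) gives running coefficients 3,15,33,58,88,93,75,51 for degrees 0…7.
Finally multiplying by (1 + x + x^2 + x^3 + x^4), the product of all factors after the first has coefficients 3,18,51,109,197,287,347,365 for degrees 0…7.
[x^7] = 1·365 + 1·347 + 1·287 = 999.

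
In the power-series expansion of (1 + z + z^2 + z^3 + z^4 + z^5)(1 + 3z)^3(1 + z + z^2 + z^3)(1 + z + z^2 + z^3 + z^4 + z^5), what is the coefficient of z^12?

(1 + z + z^2 + z^3 + z^4 + z^5) has coefficients 1,1,1,1,1,1 for degrees 0…5.
(1 + 3z)^3 has coefficients 1,9,27,27,0,0,0,0,0,0,0,0,0 for degrees 0…12.
Multiplying by (1 + z + z^2 + z^3) gives running coefficients 1,10,37,64,63,54,27,0,0,0,0,0,0 for degrees 0…12.
Finally multiplying by (1 + z + z^2 + z^3 + z^4 + z^5), the product of all factors after the first has coefficients 1,11,48,112,175,229,255,245,208,144,81,27,0 for degrees 0…12.
[z^12] = 1·0 + 1·27 + 1·81 + 1·144 + 1·208 + 1·245 = 705.

705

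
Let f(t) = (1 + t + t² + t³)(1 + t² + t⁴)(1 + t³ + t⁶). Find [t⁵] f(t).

4

(1 + t + t² + t³) has coefficients 1,1,1,1 for degrees 0…3.
(1 + t² + t⁴) has coefficients 1,0,1,0,1,0 for degrees 0…5.
Finally multiplying by (1 + t³ + t⁶), the product of all factors after the first has coefficients 1,0,1,1,1,1 for degrees 0…5.
[t⁵] = 1·1 + 1·1 + 1·1 + 1·1 = 4.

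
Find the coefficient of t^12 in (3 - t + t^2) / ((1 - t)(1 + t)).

4

The denominator gives the recurrence a_n = a_(n−2) for n ≥ 3; the numerator fixes a_0 = 3, a_1 = -1, a_2 = 4.
Iterating: 3, -1, 4, -1, 4, -1, 4, -1, 4, -1, 4, -1, 4, so a_12 = 4.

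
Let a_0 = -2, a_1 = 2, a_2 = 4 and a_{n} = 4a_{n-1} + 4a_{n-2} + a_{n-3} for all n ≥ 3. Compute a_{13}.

161794786

The ordinary generating function has denominator 1 - 4z - 4z^2 - z^3.
Iterating the recurrence: a_0,…,a_{13} = -2, 2, 4, 22, 106, 516, 2510, 12210, 59396, 288934, 1405530, 6837252, 33260062, 161794786.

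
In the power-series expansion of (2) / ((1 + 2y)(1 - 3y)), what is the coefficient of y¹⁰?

71678

The denominator gives the recurrence a_n = a_(n−1) + 6a_(n−2) for n ≥ 2; the numerator fixes a_0 = 2, a_1 = 2.
Iterating: 2, 2, 14, 26, 110, 266, 926, 2522, 8078, 23210, 71678, so a_10 = 71678.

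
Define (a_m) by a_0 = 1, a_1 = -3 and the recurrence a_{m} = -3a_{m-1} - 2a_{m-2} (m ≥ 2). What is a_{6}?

127

The ordinary generating function has denominator 1 + 3q + 2q^2.
Iterating the recurrence: a_0,…,a_{6} = 1, -3, 7, -15, 31, -63, 127.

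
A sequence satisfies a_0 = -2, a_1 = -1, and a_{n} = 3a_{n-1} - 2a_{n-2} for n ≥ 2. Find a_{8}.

The ordinary generating function has denominator 1 - 3x + 2x^2.
Iterating the recurrence: a_0,…,a_{8} = -2, -1, 1, 5, 13, 29, 61, 125, 253.

253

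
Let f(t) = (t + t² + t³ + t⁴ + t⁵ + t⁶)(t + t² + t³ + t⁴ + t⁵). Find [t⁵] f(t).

4

(t + t² + t³ + t⁴ + t⁵ + t⁶) has coefficients 0,1,1,1,1,1 for degrees 0…5.
(t + t² + t³ + t⁴ + t⁵) has coefficients 0,1,1,1,1,1 for degrees 0…5.
[t⁵] = 1·1 + 1·1 + 1·1 + 1·1 + 1·0 = 4.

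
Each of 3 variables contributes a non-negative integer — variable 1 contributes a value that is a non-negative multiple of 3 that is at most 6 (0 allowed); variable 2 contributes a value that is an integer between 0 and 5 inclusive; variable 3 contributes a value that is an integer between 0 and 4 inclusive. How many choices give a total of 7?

The generating function for the choices is (1 + z^3 + z^6)·(1 + z + z^2 + z^3 + z^4 + z^5)·(1 + z + z^2 + z^3 + z^4); the count is [z^7].
(1 + z^3 + z^6) has coefficients 1,0,0,1,0,0,1 for degrees 0…6.
(1 + z + z^2 + z^3 + z^4 + z^5) has coefficients 1,1,1,1,1,1,0,0 for degrees 0…7.
Finally multiplying by (1 + z + z^2 + z^3 + z^4), the product of all factors after the first has coefficients 1,2,3,4,5,5,4,3 for degrees 0…7.
[z^7] = 1·3 + 1·5 + 1·2 = 10.

10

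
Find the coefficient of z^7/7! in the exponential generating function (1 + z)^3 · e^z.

The EGF product rule gives c_7 = Σ_{k_1+k_2=7} C(7; k_1,k_2) · ∏ g_i(k_i), where (1+z)^3 gives the falling factorial (3)_k; e^z gives (1)^k.
g_1(k) for k = 0…7: 1, 3, 6, 6, 0, 0, 0, 0.
g_2(k) for k = 0…7: 1, 1, 1, 1, 1, 1, 1, 1.
c_7 = Σ_k C(7,k)·g_1(k)·g_2(7−k) = 1·1·1 + 7·3·1 + 21·6·1 + 35·6·1 = 1 + 21 + 126 + 210 = 358.

358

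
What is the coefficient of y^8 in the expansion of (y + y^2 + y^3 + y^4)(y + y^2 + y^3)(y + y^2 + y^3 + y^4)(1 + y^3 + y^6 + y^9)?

(y + y^2 + y^3 + y^4) has coefficients 0,1,1,1,1 for degrees 0…4.
(y + y^2 + y^3) has coefficients 0,1,1,1,0,0,0,0,0 for degrees 0…8.
Multiplying by (y + y^2 + y^3 + y^4) gives running coefficients 0,0,1,2,3,3,2,1,0 for degrees 0…8.
Finally multiplying by (1 + y^3 + y^6 + y^9), the product of all factors after the first has coefficients 0,0,1,2,3,4,4,4,4 for degrees 0…8.
[y^8] = 1·4 + 1·4 + 1·4 + 1·3 = 15.

15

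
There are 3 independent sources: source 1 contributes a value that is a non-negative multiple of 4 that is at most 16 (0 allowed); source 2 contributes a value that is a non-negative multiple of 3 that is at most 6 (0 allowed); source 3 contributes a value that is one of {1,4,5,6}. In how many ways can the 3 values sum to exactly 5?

The generating function for the choices is (1 + x⁴ + x⁸ + x¹² + x¹⁶)·(1 + x³ + x⁶)·(x + x⁴ + x⁵ + x⁶); the count is [x⁵].
(1 + x⁴ + x⁸ + x¹² + x¹⁶) has coefficients 1,0,0,0,1,0 for degrees 0…5.
(1 + x³ + x⁶) has coefficients 1,0,0,1,0,0 for degrees 0…5.
Finally multiplying by (x + x⁴ + x⁵ + x⁶), the product of all factors after the first has coefficients 0,1,0,0,2,1 for degrees 0…5.
[x⁵] = 1·1 + 1·1 = 2.

2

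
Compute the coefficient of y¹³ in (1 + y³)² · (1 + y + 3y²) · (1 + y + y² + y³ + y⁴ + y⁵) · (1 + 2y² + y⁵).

28

(1 + y³)² has coefficients 1,0,0,2,0,0,1 for degrees 0…6.
(1 + y + 3y²) has coefficients 1,1,3,0,0,0,0,0,0,0,0,0,0,0 for degrees 0…13.
Multiplying by (1 + y + y² + y³ + y⁴ + y⁵) gives running coefficients 1,2,5,5,5,5,4,3,0,0,0,0,0,0 for degrees 0…13.
Finally multiplying by (1 + 2y² + y⁵), the product of all factors after the first has coefficients 1,2,7,9,15,16,16,18,13,11,5,4,3,0 for degrees 0…13.
[y¹³] = 1·0 + 2·5 + 1·18 = 28.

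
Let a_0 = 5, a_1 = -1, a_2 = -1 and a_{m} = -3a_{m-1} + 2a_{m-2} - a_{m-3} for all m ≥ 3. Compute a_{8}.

The ordinary generating function has denominator 1 + 3t - 2t^2 + t^3.
Iterating the recurrence: a_0,…,a_{8} = 5, -1, -1, -4, 11, -40, 146, -529, 1919.

1919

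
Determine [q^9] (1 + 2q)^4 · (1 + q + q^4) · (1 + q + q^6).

(1 + 2q)^4 has coefficients 1,8,24,32,16 for degrees 0…4.
(1 + q + q^4) has coefficients 1,1,0,0,1,0,0,0,0,0 for degrees 0…9.
Finally multiplying by (1 + q + q^6), the product of all factors after the first has coefficients 1,2,1,0,1,1,1,1,0,0 for degrees 0…9.
[q^9] = 1·0 + 8·0 + 24·1 + 32·1 + 16·1 = 72.

72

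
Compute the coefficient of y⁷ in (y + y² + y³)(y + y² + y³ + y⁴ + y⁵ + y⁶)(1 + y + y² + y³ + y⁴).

14

(y + y² + y³) has coefficients 0,1,1,1 for degrees 0…3.
(y + y² + y³ + y⁴ + y⁵ + y⁶) has coefficients 0,1,1,1,1,1,1,0 for degrees 0…7.
Finally multiplying by (1 + y + y² + y³ + y⁴), the product of all factors after the first has coefficients 0,1,2,3,4,5,5,4 for degrees 0…7.
[y⁷] = 1·5 + 1·5 + 1·4 = 14.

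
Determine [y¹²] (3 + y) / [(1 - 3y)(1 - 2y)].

5285738

The denominator gives the recurrence a_n = 5a_(n−1) − 6a_(n−2) for n ≥ 3; the numerator fixes a_0 = 3, a_1 = 16, a_2 = 62.
Iterating: 3, 16, 62, 214, 698, 2206, 6842, 20974, 63818, 193246, 583322, 1757134, 5285738, so a_12 = 5285738.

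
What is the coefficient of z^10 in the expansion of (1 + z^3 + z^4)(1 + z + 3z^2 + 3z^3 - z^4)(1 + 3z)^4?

(1 + z^3 + z^4) has coefficients 1,0,0,1,1 for degrees 0…4.
(1 + z + 3z^2 + 3z^3 - z^4) has coefficients 1,1,3,3,-1,0,0,0,0,0,0 for degrees 0…10.
Finally multiplying by (1 + 3z)^4, the product of all factors after the first has coefficients 1,13,69,201,386,555,513,135,-81,0,0 for degrees 0…10.
[z^10] = 1·0 + 1·135 + 1·513 = 648.

648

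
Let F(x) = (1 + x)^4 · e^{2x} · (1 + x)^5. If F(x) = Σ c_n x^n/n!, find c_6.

The EGF product rule gives c_6 = Σ_{k_1+k_2+k_3=6} C(6; k_1,k_2,k_3) · ∏ g_i(k_i), where (1+x)^4 gives the falling factorial (4)_k; e^{2x} gives (2)^k; (1+x)^5 gives the falling factorial (5)_k.
g_1(k) for k = 0…6: 1, 4, 12, 24, 24, 0, 0.
g_2(k) for k = 0…6: 1, 2, 4, 8, 16, 32, 64.
g_3(k) for k = 0…6: 1, 5, 20, 60, 120, 120, 0.
First combine the last two factors: h(k) = Σ_j C(k,j)·g_2(j)·g_3(k−j) for k = 0…6: 1, 7, 44, 248, 1256, 5752, 24064.
c_6 = Σ_k C(6,k)·g_1(k)·h(6−k) = 1·1·24064 + 6·4·5752 + 15·12·1256 + 20·24·248 + 15·24·44 = 24064 + 138048 + 226080 + 119040 + 15840 = 523072.

523072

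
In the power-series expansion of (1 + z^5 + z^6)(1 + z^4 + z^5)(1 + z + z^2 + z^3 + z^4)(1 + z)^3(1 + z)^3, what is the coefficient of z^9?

(1 + z^5 + z^6) has coefficients 1,0,0,0,0,1,1 for degrees 0…6.
(1 + z^4 + z^5) has coefficients 1,0,0,0,1,1,0,0,0,0 for degrees 0…9.
Multiplying by (1 + z + z^2 + z^3 + z^4) gives running coefficients 1,1,1,1,2,2,2,2,2,1 for degrees 0…9.
Multiplying by (1 + z)^3 gives running coefficients 1,4,7,8,9,12,15,16,16,15 for degrees 0…9.
Finally multiplying by (1 + z)^3, the product of all factors after the first has coefficients 1,7,22,42,58,70,86,106,121,126 for degrees 0…9.
[z^9] = 1·126 + 1·58 + 1·42 = 226.

226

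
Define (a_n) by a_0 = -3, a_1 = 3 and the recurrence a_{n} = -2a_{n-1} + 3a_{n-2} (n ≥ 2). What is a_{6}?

-1095

The ordinary generating function has denominator 1 + 2x - 3x^2.
Iterating the recurrence: a_0,…,a_{6} = -3, 3, -15, 39, -123, 363, -1095.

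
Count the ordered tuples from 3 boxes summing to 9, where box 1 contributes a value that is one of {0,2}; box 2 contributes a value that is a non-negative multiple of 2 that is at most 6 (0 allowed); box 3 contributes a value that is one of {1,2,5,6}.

The generating function for the choices is (1 + x²)·(1 + x² + x⁴ + x⁶)·(x + x² + x⁵ + x⁶); the count is [x⁹].
(1 + x²) has coefficients 1,0,1 for degrees 0…2.
(1 + x² + x⁴ + x⁶) has coefficients 1,0,1,0,1,0,1,0,0,0 for degrees 0…9.
Finally multiplying by (x + x² + x⁵ + x⁶), the product of all factors after the first has coefficients 0,1,1,1,1,2,2,2,2,1 for degrees 0…9.
[x⁹] = 1·1 + 1·2 = 3.

3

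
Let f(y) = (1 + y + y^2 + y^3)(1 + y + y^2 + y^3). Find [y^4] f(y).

(1 + y + y^2 + y^3) has coefficients 1,1,1,1 for degrees 0…3.
(1 + y + y^2 + y^3) has coefficients 1,1,1,1,0 for degrees 0…4.
[y^4] = 1·0 + 1·1 + 1·1 + 1·1 = 3.

3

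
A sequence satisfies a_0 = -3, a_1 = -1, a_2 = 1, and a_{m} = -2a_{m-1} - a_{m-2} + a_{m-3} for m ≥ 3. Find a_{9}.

41

The ordinary generating function has denominator 1 + 2q + q^2 - q^3.
Iterating the recurrence: a_0,…,a_{9} = -3, -1, 1, -4, 6, -7, 4, 5, -21, 41.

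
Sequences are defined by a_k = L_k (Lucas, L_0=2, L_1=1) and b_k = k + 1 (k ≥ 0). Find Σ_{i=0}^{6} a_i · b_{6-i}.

The convolution is the t^6 coefficient of A(t)B(t).
Σ = 2·7 + 1·6 + 3·5 + 4·4 + 7·3 + 11·2 + 18·1 = 112.

112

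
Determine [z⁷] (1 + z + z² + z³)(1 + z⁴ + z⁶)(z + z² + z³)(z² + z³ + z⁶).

(1 + z + z² + z³) has coefficients 1,1,1,1 for degrees 0…3.
(1 + z⁴ + z⁶) has coefficients 1,0,0,0,1,0,1,0 for degrees 0…7.
Multiplying by (z + z² + z³) gives running coefficients 0,1,1,1,0,1,1,2 for degrees 0…7.
Finally multiplying by (z² + z³ + z⁶), the product of all factors after the first has coefficients 0,0,0,1,2,2,1,2 for degrees 0…7.
[z⁷] = 1·2 + 1·1 + 1·2 + 1·2 = 7.

7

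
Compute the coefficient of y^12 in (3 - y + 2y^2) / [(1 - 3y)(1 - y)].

The denominator gives the recurrence a_n = 4a_(n−1) − 3a_(n−2) for n ≥ 3; the numerator fixes a_0 = 3, a_1 = 11, a_2 = 37.
Iterating: 3, 11, 37, 115, 349, 1051, 3157, 9475, 28429, 85291, 255877, 767635, 2302909, so a_12 = 2302909.

2302909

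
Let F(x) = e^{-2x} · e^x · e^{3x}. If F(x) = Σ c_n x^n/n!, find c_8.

The EGF product rule gives c_8 = Σ_{k_1+k_2+k_3=8} C(8; k_1,k_2,k_3) · ∏ g_i(k_i), where e^{-2x} gives (-2)^k; e^x gives (1)^k; e^{3x} gives (3)^k.
g_1(k) for k = 0…8: 1, -2, 4, -8, 16, -32, 64, -128, 256.
g_2(k) for k = 0…8: 1, 1, 1, 1, 1, 1, 1, 1, 1.
g_3(k) for k = 0…8: 1, 3, 9, 27, 81, 243, 729, 2187, 6561.
First combine the last two factors: h(k) = Σ_j C(k,j)·g_2(j)·g_3(k−j) for k = 0…8: 1, 4, 16, 64, 256, 1024, 4096, 16384, 65536.
c_8 = Σ_k C(8,k)·g_1(k)·h(8−k) = 1·1·65536 + 8·(-2)·16384 + 28·4·4096 + 56·(-8)·1024 + 70·16·256 + 56·(-32)·64 + 28·64·16 + 8·(-128)·4 + 1·256·1 = 65536 − 262144 + 458752 − 458752 + 286720 − 114688 + 28672 − 4096 + 256 = 256.

256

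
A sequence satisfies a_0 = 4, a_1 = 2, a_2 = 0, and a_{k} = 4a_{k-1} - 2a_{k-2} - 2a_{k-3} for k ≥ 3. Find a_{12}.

The ordinary generating function has denominator 1 - 4z + 2z^2 + 2z^3.
Iterating the recurrence: a_0,…,a_{12} = 4, 2, 0, -12, -52, -184, -608, -1960, -6256, -19888, -63120, -200192, -634752.

-634752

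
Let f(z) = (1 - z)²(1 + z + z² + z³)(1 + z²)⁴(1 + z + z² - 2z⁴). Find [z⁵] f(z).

-2

(1 - z)² has coefficients 1,-2,1 for degrees 0…2.
(1 + z + z² + z³) has coefficients 1,1,1,1,0,0 for degrees 0…5.
Multiplying by (1 + z²)⁴ gives running coefficients 1,1,5,5,10,10 for degrees 0…5.
Finally multiplying by (1 + z + z² - 2z⁴), the product of all factors after the first has coefficients 1,2,7,11,18,23 for degrees 0…5.
[z⁵] = 1·23 − 2·18 + 1·11 = -2.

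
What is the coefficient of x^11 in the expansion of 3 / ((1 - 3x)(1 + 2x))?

316407

Partial fractions give a closed form: a_n = (9/5)·3^n + (6/5)·(-2)^n.
At n = 11: a_11 = 316407.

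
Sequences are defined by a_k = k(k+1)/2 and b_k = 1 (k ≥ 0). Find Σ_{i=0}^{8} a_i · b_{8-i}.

120

The convolution is the x^8 coefficient of A(x)B(x).
Σ = 0·1 + 1·1 + 3·1 + 6·1 + 10·1 + 15·1 + 21·1 + 28·1 + 36·1 = 120.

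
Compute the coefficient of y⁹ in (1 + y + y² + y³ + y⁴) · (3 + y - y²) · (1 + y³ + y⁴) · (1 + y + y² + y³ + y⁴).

(1 + y + y² + y³ + y⁴) has coefficients 1,1,1,1,1 for degrees 0…4.
(3 + y - y²) has coefficients 3,1,-1,0,0,0,0,0,0,0 for degrees 0…9.
Multiplying by (1 + y³ + y⁴) gives running coefficients 3,1,-1,3,4,0,-1,0,0,0 for degrees 0…9.
Finally multiplying by (1 + y + y² + y³ + y⁴), the product of all factors after the first has coefficients 3,4,3,6,10,7,5,6,3,-1 for degrees 0…9.
[y⁹] = 1·(-1) + 1·3 + 1·6 + 1·5 + 1·7 = 20.

20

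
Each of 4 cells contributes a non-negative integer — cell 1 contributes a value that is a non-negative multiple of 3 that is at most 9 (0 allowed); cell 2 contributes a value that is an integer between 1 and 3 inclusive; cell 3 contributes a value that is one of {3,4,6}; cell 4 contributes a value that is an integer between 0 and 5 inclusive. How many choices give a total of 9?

14

The generating function for the choices is (1 + t³ + t⁶ + t⁹)·(t + t² + t³)·(t³ + t⁴ + t⁶)·(1 + t + t² + t³ + t⁴ + t⁵); the count is [t⁹].
(1 + t³ + t⁶ + t⁹) has coefficients 1,0,0,1,0,0,1,0,0,1 for degrees 0…9.
(t + t² + t³) has coefficients 0,1,1,1,0,0,0,0,0,0 for degrees 0…9.
Multiplying by (t³ + t⁴ + t⁶) gives running coefficients 0,0,0,0,1,2,2,2,1,1 for degrees 0…9.
Finally multiplying by (1 + t + t² + t³ + t⁴ + t⁵), the product of all factors after the first has coefficients 0,0,0,0,1,3,5,7,8,9 for degrees 0…9.
[t⁹] = 1·9 + 1·5 + 1·0 + 1·0 = 14.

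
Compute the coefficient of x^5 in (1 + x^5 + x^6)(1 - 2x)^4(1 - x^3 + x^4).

(1 + x^5 + x^6) has coefficients 1,0,0,0,0,1 for degrees 0…5.
(1 - 2x)^4 has coefficients 1,-8,24,-32,16,0 for degrees 0…5.
Finally multiplying by (1 - x^3 + x^4), the product of all factors after the first has coefficients 1,-8,24,-33,25,-32 for degrees 0…5.
[x^5] = 1·(-32) + 1·1 = -31.

-31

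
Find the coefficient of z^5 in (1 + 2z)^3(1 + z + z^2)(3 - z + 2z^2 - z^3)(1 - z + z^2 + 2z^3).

148

(1 + 2z)^3 has coefficients 1,6,12,8 for degrees 0…3.
(1 + z + z^2) has coefficients 1,1,1,0,0,0 for degrees 0…5.
Multiplying by (3 - z + 2z^2 - z^3) gives running coefficients 3,2,4,0,1,-1 for degrees 0…5.
Finally multiplying by (1 - z + z^2 + 2z^3), the product of all factors after the first has coefficients 3,-1,5,4,9,6 for degrees 0…5.
[z^5] = 1·6 + 6·9 + 12·4 + 8·5 = 148.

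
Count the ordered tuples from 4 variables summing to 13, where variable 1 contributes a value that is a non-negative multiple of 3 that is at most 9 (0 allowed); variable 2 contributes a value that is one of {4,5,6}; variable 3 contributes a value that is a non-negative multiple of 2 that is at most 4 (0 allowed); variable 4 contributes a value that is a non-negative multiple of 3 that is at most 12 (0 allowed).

9

The generating function for the choices is (1 + t^3 + t^6 + t^9)·(t^4 + t^5 + t^6)·(1 + t^2 + t^4)·(1 + t^3 + t^6 + t^9 + t^12); the count is [t^13].
(1 + t^3 + t^6 + t^9) has coefficients 1,0,0,1,0,0,1,0,0,1 for degrees 0…9.
(t^4 + t^5 + t^6) has coefficients 0,0,0,0,1,1,1,0,0,0,0,0,0,0 for degrees 0…13.
Multiplying by (1 + t^2 + t^4) gives running coefficients 0,0,0,0,1,1,2,1,2,1,1,0,0,0 for degrees 0…13.
Finally multiplying by (1 + t^3 + t^6 + t^9 + t^12), the product of all factors after the first has coefficients 0,0,0,0,1,1,2,2,3,3,3,3,3,3 for degrees 0…13.
[t^13] = 1·3 + 1·3 + 1·2 + 1·1 = 9.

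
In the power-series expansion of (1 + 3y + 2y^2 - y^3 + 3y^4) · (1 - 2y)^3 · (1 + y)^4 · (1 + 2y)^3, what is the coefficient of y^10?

(1 + 3y + 2y^2 - y^3 + 3y^4) has coefficients 1,3,2,-1,3 for degrees 0…4.
(1 - 2y)^3 has coefficients 1,-6,12,-8,0,0,0,0,0,0,0 for degrees 0…10.
Multiplying by (1 + y)^4 gives running coefficients 1,-2,-6,8,17,-6,-20,-8,0,0,0 for degrees 0…10.
Finally multiplying by (1 + 2y)^3, the product of all factors after the first has coefficients 1,4,-6,-44,-23,144,212,-64,-336,-256,-64 for degrees 0…10.
[y^10] = 1·(-64) + 3·(-256) + 2·(-336) − 1·(-64) + 3·212 = -804.

-804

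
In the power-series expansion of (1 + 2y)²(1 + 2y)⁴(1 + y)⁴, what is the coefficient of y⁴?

1289

(1 + 2y)² has coefficients 1,4,4 for degrees 0…2.
(1 + 2y)⁴ has coefficients 1,8,24,32,16 for degrees 0…4.
Finally multiplying by (1 + y)⁴, the product of all factors after the first has coefficients 1,12,62,180,321 for degrees 0…4.
[y⁴] = 1·321 + 4·180 + 4·62 = 1289.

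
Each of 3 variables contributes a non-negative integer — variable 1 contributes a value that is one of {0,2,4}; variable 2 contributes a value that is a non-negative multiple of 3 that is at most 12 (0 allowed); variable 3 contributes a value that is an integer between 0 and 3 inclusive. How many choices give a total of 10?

4

The generating function for the choices is (1 + q² + q⁴)·(1 + q³ + q⁶ + q⁹ + q¹²)·(1 + q + q² + q³); the count is [q¹⁰].
(1 + q² + q⁴) has coefficients 1,0,1,0,1 for degrees 0…4.
(1 + q³ + q⁶ + q⁹ + q¹²) has coefficients 1,0,0,1,0,0,1,0,0,1,0 for degrees 0…10.
Finally multiplying by (1 + q + q² + q³), the product of all factors after the first has coefficients 1,1,1,2,1,1,2,1,1,2,1 for degrees 0…10.
[q¹⁰] = 1·1 + 1·1 + 1·2 = 4.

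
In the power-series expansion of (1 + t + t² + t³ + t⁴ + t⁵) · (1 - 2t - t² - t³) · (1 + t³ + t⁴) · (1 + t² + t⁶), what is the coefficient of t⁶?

-11

(1 + t + t² + t³ + t⁴ + t⁵) has coefficients 1,1,1,1,1,1 for degrees 0…5.
(1 - 2t - t² - t³) has coefficients 1,-2,-1,-1,0,0,0 for degrees 0…6.
Multiplying by (1 + t³ + t⁴) gives running coefficients 1,-2,-1,0,-1,-3,-2 for degrees 0…6.
Finally multiplying by (1 + t² + t⁶), the product of all factors after the first has coefficients 1,-2,0,-2,-2,-3,-2 for degrees 0…6.
[t⁶] = 1·(-2) + 1·(-3) + 1·(-2) + 1·(-2) + 1·0 + 1·(-2) = -11.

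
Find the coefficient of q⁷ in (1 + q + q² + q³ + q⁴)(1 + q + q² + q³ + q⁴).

(1 + q + q² + q³ + q⁴) has coefficients 1,1,1,1,1 for degrees 0…4.
(1 + q + q² + q³ + q⁴) has coefficients 1,1,1,1,1,0,0,0 for degrees 0…7.
[q⁷] = 1·0 + 1·0 + 1·0 + 1·1 + 1·1 = 2.

2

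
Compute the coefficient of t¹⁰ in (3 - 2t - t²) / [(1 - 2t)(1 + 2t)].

The denominator gives the recurrence a_n = 4a_(n−2) for n ≥ 3; the numerator fixes a_0 = 3, a_1 = -2, a_2 = 11.
Iterating: 3, -2, 11, -8, 44, -32, 176, -128, 704, -512, 2816, so a_10 = 2816.

2816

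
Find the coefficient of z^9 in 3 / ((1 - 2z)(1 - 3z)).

The denominator gives the recurrence a_n = 5a_(n−1) − 6a_(n−2) for n ≥ 2; the numerator fixes a_0 = 3, a_1 = 15.
Iterating: 3, 15, 57, 195, 633, 1995, 6177, 18915, 57513, 174075, so a_9 = 174075.

174075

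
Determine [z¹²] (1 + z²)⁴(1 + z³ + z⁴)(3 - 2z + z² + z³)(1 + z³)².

57

(1 + z²)⁴ has coefficients 1,0,4,0,6,0,4,0,1 for degrees 0…8.
(1 + z³ + z⁴) has coefficients 1,0,0,1,1,0,0,0,0,0,0,0,0 for degrees 0…12.
Multiplying by (3 - 2z + z² + z³) gives running coefficients 3,-2,1,4,1,-1,2,1,0,0,0,0,0 for degrees 0…12.
Finally multiplying by (1 + z³)², the product of all factors after the first has coefficients 3,-2,1,10,-3,1,13,1,-1,8,3,-1,2 for degrees 0…12.
[z¹²] = 1·2 + 4·3 + 6·(-1) + 4·13 + 1·(-3) = 57.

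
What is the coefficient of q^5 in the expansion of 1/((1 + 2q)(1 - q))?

-21

The denominator gives the recurrence a_n = −a_(n−1) + 2a_(n−2) for n ≥ 2; the numerator fixes a_0 = 1, a_1 = -1.
Iterating: 1, -1, 3, -5, 11, -21, so a_5 = -21.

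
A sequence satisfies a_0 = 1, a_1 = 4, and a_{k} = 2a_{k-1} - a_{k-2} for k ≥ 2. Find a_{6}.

The ordinary generating function has denominator 1 - 2q + q^2.
Iterating the recurrence: a_0,…,a_{6} = 1, 4, 7, 10, 13, 16, 19.

19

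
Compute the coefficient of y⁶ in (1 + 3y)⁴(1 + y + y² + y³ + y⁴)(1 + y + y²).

754

(1 + 3y)⁴ has coefficients 1,12,54,108,81 for degrees 0…4.
(1 + y + y² + y³ + y⁴) has coefficients 1,1,1,1,1,0,0 for degrees 0…6.
Finally multiplying by (1 + y + y²), the product of all factors after the first has coefficients 1,2,3,3,3,2,1 for degrees 0…6.
[y⁶] = 1·1 + 12·2 + 54·3 + 108·3 + 81·3 = 754.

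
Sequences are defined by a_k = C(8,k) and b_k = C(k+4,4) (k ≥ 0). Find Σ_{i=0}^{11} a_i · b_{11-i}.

The convolution is the x^11 coefficient of A(x)B(x).
Σ = 1·1365 + 8·1001 + 28·715 + 56·495 + 70·330 + 56·210 + 28·126 + 8·70 + 1·35 + 0·15 + 0·5 + 0·1 = 96096.

96096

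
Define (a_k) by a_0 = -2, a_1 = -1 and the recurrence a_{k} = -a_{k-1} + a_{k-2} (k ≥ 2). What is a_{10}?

The ordinary generating function has denominator 1 + x - x^2.
Iterating the recurrence: a_0,…,a_{10} = -2, -1, -1, 0, -1, 1, -2, 3, -5, 8, -13.

-13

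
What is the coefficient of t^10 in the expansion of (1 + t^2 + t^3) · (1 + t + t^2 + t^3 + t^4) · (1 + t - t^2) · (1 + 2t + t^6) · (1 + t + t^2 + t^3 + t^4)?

(1 + t^2 + t^3) has coefficients 1,0,1,1 for degrees 0…3.
(1 + t + t^2 + t^3 + t^4) has coefficients 1,1,1,1,1,0,0,0,0,0,0 for degrees 0…10.
Multiplying by (1 + t - t^2) gives running coefficients 1,2,1,1,1,0,-1,0,0,0,0 for degrees 0…10.
Multiplying by (1 + 2t + t^6) gives running coefficients 1,4,5,3,3,2,0,0,1,1,1 for degrees 0…10.
Finally multiplying by (1 + t + t^2 + t^3 + t^4), the product of all factors after the first has coefficients 1,5,10,13,16,17,13,8,6,4,3 for degrees 0…10.
[t^10] = 1·3 + 1·6 + 1·8 = 17.

17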